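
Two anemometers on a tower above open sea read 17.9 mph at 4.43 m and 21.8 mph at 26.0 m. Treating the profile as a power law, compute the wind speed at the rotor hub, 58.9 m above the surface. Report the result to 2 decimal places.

23.88 mph

First find α: α = ln(V₂/V₁)/ln(z₂/z₁) = ln(21.8/17.9)/ln(26.0/4.43) = 0.19711/1.76970 = 0.1114
Extrapolate from 26.0 m to 58.9 m: V₃ = 21.8 × (58.9/26.0)^0.1114 = 21.8 × 1.0954 = 23.8788 mph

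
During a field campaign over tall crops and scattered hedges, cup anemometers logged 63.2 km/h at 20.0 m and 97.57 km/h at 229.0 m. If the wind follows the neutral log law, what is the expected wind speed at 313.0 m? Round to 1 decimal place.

Log law: V ∝ ln(z/z₀). From the pair, with r = V₁/V₂ = 0.64774,
ln z₀ = (ln z₁ − r·ln z₂)/(1 − r) = (2.9957 − 0.64774×5.4337)/0.35226 = -1.4873 → z₀ = 0.2260 m
V₃ = V₁ · ln(z₃/z₀)/ln(z₁/z₀) = 63.2 × 7.2335/4.4830 = 101.9753 km/h

102.0 km/h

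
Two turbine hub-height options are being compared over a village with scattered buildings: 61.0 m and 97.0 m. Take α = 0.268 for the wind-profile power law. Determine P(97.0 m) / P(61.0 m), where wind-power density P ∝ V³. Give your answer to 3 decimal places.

Speed ratio: V_B/V_A = (z_B/z_A)^α = (97.0/61.0)^0.268 = (1.5902)^0.268 = 1.13236
Power-density ratio: P_B/P_A = (V_B/V_A)³ = (1.13236)³ = 1.45198

1.452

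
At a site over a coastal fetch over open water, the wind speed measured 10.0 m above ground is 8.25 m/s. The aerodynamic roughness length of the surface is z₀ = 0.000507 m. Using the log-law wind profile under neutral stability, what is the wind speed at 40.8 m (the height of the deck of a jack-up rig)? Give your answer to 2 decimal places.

9.42 m/s

Log law: V(z) ∝ ln(z/z₀), so V₂/V₁ = ln(z₂/z₀) / ln(z₁/z₀).
ln(40.8/0.000507) = 11.2957, ln(10.0/0.000507) = 9.8896
V₂ = 8.25 × 11.2957/9.8896 = 8.25 × 1.1422 = 9.4230 m/s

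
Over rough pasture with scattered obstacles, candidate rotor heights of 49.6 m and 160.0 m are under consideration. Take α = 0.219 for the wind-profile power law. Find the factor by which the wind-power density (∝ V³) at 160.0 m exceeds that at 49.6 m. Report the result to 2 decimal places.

2.16

Speed ratio: V_B/V_A = (z_B/z_A)^α = (160.0/49.6)^0.219 = (3.2258)^0.219 = 1.29238
Power-density ratio: P_B/P_A = (V_B/V_A)³ = (1.29238)³ = 2.15862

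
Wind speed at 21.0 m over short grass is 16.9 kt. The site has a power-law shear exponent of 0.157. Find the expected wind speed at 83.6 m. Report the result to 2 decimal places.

20.99 kt

Power-law profile: V₂ = V₁ · (z₂/z₁)^α
V₂ = 16.9 × (83.6/21.0)^0.157 = 16.9 × (3.9810)^0.157
    = 16.9 × 1.2422 = 20.9935 kt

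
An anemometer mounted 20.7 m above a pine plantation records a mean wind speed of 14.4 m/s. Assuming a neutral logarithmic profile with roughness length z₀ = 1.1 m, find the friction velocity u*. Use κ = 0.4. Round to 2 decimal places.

u* ≈ 1.96 m/s

Log law: V(z) = (u*/κ) · ln(z/z₀) ⇒ u* = κ · V / ln(z/z₀)
u* = 0.4 × 14.4 / ln(20.7/1.1) = 0.4 × 14.4 / 2.9348
   = 5.7600 / 2.9348 = 1.9626 m/s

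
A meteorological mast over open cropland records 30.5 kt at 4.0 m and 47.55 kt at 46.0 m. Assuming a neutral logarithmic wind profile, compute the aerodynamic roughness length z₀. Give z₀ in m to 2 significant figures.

z₀ ≈ 0.051 m

Log law: V(z) ∝ ln(z/z₀). With r = V₁/V₂ = 30.5/47.55 = 0.64143,
r · ln(z₂/z₀) = ln(z₁/z₀) ⇒ ln z₀ = (ln z₁ − r·ln z₂)/(1 − r)
ln z₀ = (1.38629 − 0.64143×3.82864) / 0.35857 = -2.9827
z₀ = exp(-2.9827) = 0.05066 m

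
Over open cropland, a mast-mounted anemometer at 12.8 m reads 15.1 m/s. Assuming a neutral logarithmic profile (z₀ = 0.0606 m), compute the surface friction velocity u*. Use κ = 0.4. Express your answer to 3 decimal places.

Log law: V(z) = (u*/κ) · ln(z/z₀) ⇒ u* = κ · V / ln(z/z₀)
u* = 0.4 × 15.1 / ln(12.8/0.0606) = 0.4 × 15.1 / 5.3529
   = 6.0400 / 5.3529 = 1.1284 m/s

u* ≈ 1.128 m/s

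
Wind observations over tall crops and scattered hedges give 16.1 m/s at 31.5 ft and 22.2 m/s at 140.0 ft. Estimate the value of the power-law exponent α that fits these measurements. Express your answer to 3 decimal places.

Power law: V₂/V₁ = (z₂/z₁)^α ⇒ α = ln(V₂/V₁) / ln(z₂/z₁)
α = ln(22.2/16.1) / ln(140.0/31.5) = ln(1.3789) / ln(4.4444)
  = 0.32127 / 1.49165 = 0.21538

α ≈ 0.215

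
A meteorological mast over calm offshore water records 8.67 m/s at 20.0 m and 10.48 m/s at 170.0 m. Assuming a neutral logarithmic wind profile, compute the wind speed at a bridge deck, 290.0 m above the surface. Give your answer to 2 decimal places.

10.93 m/s

Log law: V ∝ ln(z/z₀). From the pair, with r = V₁/V₂ = 0.82729,
ln z₀ = (ln z₁ − r·ln z₂)/(1 − r) = (2.9957 − 0.82729×5.1358)/0.17271 = -7.2553 → z₀ = 0.0007064 m
V₃ = V₁ · ln(z₃/z₀)/ln(z₁/z₀) = 8.67 × 12.9252/10.2510 = 10.9317 m/s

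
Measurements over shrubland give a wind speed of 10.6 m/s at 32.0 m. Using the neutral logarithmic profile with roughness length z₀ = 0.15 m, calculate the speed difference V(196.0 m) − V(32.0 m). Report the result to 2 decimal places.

3.58 m/s

Log law: V₂ = V₁ · ln(z₂/z₀)/ln(z₁/z₀) = 10.6 × 7.1752/5.3629 = 14.1823 m/s
ΔV = 14.1823 − 10.6 = 3.5823 m/s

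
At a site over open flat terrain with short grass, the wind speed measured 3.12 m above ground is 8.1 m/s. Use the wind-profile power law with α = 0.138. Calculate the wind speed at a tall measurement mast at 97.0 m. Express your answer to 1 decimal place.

13.0 m/s

Power-law profile: V₂ = V₁ · (z₂/z₁)^α
V₂ = 8.1 × (97.0/3.12)^0.138 = 8.1 × (31.0897)^0.138
    = 8.1 × 1.6069 = 13.0157 m/s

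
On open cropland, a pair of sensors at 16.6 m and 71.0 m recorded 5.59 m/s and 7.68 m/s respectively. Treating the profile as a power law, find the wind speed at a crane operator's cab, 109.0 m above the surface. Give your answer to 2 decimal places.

8.43 m/s

First find α: α = ln(V₂/V₁)/ln(z₂/z₁) = ln(7.68/5.59)/ln(71.0/16.6) = 0.31764/1.45328 = 0.2186
Extrapolate from 71.0 m to 109.0 m: V₃ = 7.68 × (109.0/71.0)^0.2186 = 7.68 × 1.0982 = 8.4344 m/s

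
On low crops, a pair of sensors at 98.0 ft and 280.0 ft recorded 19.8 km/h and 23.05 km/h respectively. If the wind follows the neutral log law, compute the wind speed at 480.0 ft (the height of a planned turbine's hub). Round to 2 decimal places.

24.72 km/h

Log law: V ∝ ln(z/z₀). From the pair, with r = V₁/V₂ = 0.85900,
ln z₀ = (ln z₁ − r·ln z₂)/(1 − r) = (4.5850 − 0.85900×5.6348)/0.14100 = -1.8109 → z₀ = 0.1635 ft
V₃ = V₁ · ln(z₃/z₀)/ln(z₁/z₀) = 19.8 × 7.9847/6.3958 = 24.7186 km/h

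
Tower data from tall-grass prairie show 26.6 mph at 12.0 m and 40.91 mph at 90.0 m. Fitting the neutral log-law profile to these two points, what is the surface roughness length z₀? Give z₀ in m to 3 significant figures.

Log law: V(z) ∝ ln(z/z₀). With r = V₁/V₂ = 26.6/40.91 = 0.65021,
r · ln(z₂/z₀) = ln(z₁/z₀) ⇒ ln z₀ = (ln z₁ − r·ln z₂)/(1 − r)
ln z₀ = (2.48491 − 0.65021×4.49981) / 0.34979 = -1.2605
z₀ = exp(-1.2605) = 0.2835 m

z₀ ≈ 0.284 m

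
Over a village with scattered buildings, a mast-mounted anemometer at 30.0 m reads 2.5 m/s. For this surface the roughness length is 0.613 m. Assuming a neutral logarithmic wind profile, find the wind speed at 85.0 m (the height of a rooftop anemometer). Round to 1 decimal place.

3.2 m/s

Log law: V(z) ∝ ln(z/z₀), so V₂/V₁ = ln(z₂/z₀) / ln(z₁/z₀).
ln(85.0/0.613) = 4.9320, ln(30.0/0.613) = 3.8906
V₂ = 2.5 × 4.9320/3.8906 = 2.5 × 1.2677 = 3.1692 m/s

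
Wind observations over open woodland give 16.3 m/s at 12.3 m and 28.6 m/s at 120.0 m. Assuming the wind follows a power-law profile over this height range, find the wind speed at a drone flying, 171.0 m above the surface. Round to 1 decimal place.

31.2 m/s

First find α: α = ln(V₂/V₁)/ln(z₂/z₁) = ln(28.6/16.3)/ln(120.0/12.3) = 0.56224/2.27789 = 0.2468
Extrapolate from 120.0 m to 171.0 m: V₃ = 28.6 × (171.0/120.0)^0.2468 = 28.6 × 1.0914 = 31.2127 m/s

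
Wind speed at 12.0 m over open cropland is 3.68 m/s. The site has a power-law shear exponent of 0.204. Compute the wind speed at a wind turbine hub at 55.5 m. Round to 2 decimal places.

5.03 m/s

Power-law profile: V₂ = V₁ · (z₂/z₁)^α
V₂ = 3.68 × (55.5/12.0)^0.204 = 3.68 × (4.6250)^0.204
    = 3.68 × 1.3667 = 5.0296 m/s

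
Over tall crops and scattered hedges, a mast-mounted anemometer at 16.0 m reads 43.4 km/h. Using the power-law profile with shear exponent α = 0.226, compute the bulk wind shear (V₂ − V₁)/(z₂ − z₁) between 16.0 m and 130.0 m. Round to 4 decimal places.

0.2305 km/h/m

Power law: V₂ = V₁ · (z₂/z₁)^α = 43.4 × (8.1250)^0.226 = 69.6803 km/h
ΔV/Δz = (69.6803 − 43.4)/(130.0 − 16.0) = 26.2803/114.0000 = 0.23053 km/h/m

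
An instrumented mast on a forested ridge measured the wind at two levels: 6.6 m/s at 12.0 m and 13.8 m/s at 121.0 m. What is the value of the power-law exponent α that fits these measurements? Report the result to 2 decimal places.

Power law: V₂/V₁ = (z₂/z₁)^α ⇒ α = ln(V₂/V₁) / ln(z₂/z₁)
α = ln(13.8/6.6) / ln(121.0/12.0) = ln(2.0909) / ln(10.0833)
  = 0.73760 / 2.31088 = 0.31918

α ≈ 0.32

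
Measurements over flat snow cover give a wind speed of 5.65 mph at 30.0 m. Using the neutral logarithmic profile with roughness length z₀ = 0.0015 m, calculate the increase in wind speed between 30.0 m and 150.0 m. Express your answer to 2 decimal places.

0.92 mph

Log law: V₂ = V₁ · ln(z₂/z₀)/ln(z₁/z₀) = 5.65 × 11.5129/9.9035 = 6.5682 mph
ΔV = 6.5682 − 5.65 = 0.9182 mph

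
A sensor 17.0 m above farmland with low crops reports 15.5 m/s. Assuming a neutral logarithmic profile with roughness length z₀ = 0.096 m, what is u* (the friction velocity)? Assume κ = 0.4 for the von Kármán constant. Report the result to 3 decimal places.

Log law: V(z) = (u*/κ) · ln(z/z₀) ⇒ u* = κ · V / ln(z/z₀)
u* = 0.4 × 15.5 / ln(17.0/0.096) = 0.4 × 15.5 / 5.1766
   = 6.2000 / 5.1766 = 1.1977 m/s

u* ≈ 1.198 m/s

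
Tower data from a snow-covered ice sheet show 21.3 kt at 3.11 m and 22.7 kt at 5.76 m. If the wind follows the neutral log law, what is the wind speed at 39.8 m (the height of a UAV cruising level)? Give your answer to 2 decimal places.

27.09 kt

Log law: V ∝ ln(z/z₀). From the pair, with r = V₁/V₂ = 0.93833,
ln z₀ = (ln z₁ − r·ln z₂)/(1 − r) = (1.1346 − 0.93833×1.7509)/0.06167 = -8.2422 → z₀ = 0.0002633 m
V₃ = V₁ · ln(z₃/z₀)/ln(z₁/z₀) = 21.3 × 11.9260/9.3768 = 27.0908 kt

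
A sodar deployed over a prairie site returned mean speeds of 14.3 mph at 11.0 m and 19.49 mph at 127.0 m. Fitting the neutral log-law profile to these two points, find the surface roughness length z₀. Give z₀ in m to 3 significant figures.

Log law: V(z) ∝ ln(z/z₀). With r = V₁/V₂ = 14.3/19.49 = 0.73371,
r · ln(z₂/z₀) = ln(z₁/z₀) ⇒ ln z₀ = (ln z₁ − r·ln z₂)/(1 − r)
ln z₀ = (2.39790 − 0.73371×4.84419) / 0.26629 = -4.3424
z₀ = exp(-4.3424) = 0.01301 m

z₀ ≈ 0.0130 m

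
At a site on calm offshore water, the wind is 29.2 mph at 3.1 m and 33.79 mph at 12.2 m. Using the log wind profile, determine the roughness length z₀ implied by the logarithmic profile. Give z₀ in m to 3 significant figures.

z₀ ≈ 0.000508 m

Log law: V(z) ∝ ln(z/z₀). With r = V₁/V₂ = 29.2/33.79 = 0.86416,
r · ln(z₂/z₀) = ln(z₁/z₀) ⇒ ln z₀ = (ln z₁ − r·ln z₂)/(1 − r)
ln z₀ = (1.13140 − 0.86416×2.50144) / 0.13584 = -7.5843
z₀ = exp(-7.5843) = 0.0005084 m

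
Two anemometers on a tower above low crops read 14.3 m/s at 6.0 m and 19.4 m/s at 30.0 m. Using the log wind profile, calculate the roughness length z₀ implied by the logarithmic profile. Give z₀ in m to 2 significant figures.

Log law: V(z) ∝ ln(z/z₀). With r = V₁/V₂ = 14.3/19.4 = 0.73711,
r · ln(z₂/z₀) = ln(z₁/z₀) ⇒ ln z₀ = (ln z₁ − r·ln z₂)/(1 − r)
ln z₀ = (1.79176 − 0.73711×3.40120) / 0.26289 = -2.7210
z₀ = exp(-2.7210) = 0.06581 m

z₀ ≈ 0.066 m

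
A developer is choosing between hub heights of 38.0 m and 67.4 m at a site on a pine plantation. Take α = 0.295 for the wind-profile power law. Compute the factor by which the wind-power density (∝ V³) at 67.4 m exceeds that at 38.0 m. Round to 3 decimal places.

1.661

Speed ratio: V_B/V_A = (z_B/z_A)^α = (67.4/38.0)^0.295 = (1.7737)^0.295 = 1.18418
Power-density ratio: P_B/P_A = (V_B/V_A)³ = (1.18418)³ = 1.66056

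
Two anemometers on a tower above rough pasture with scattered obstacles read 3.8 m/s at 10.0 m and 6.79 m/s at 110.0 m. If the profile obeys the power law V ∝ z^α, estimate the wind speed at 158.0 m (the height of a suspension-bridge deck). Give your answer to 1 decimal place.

First find α: α = ln(V₂/V₁)/ln(z₂/z₁) = ln(6.79/3.8)/ln(110.0/10.0) = 0.58045/2.39790 = 0.2421
Extrapolate from 110.0 m to 158.0 m: V₃ = 6.79 × (158.0/110.0)^0.2421 = 6.79 × 1.0916 = 7.4120 m/s

7.4 m/s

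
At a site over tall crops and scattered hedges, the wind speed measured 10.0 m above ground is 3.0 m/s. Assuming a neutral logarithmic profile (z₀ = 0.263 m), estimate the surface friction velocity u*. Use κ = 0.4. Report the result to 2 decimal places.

u* ≈ 0.33 m/s

Log law: V(z) = (u*/κ) · ln(z/z₀) ⇒ u* = κ · V / ln(z/z₀)
u* = 0.4 × 3.0 / ln(10.0/0.263) = 0.4 × 3.0 / 3.6382
   = 1.2000 / 3.6382 = 0.3298 m/s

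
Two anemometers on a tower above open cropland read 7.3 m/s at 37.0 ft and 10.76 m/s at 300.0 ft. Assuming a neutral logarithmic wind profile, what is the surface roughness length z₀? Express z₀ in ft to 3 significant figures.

Log law: V(z) ∝ ln(z/z₀). With r = V₁/V₂ = 7.3/10.76 = 0.67844,
r · ln(z₂/z₀) = ln(z₁/z₀) ⇒ ln z₀ = (ln z₁ − r·ln z₂)/(1 − r)
ln z₀ = (3.61092 − 0.67844×5.70378) / 0.32156 = -0.8047
z₀ = exp(-0.8047) = 0.4472 ft

z₀ ≈ 0.447 ft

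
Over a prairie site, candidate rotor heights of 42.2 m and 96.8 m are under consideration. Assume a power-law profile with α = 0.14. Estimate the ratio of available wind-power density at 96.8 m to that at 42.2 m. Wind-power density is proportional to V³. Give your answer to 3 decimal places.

Speed ratio: V_B/V_A = (z_B/z_A)^α = (96.8/42.2)^0.14 = (2.2938)^0.14 = 1.12326
Power-density ratio: P_B/P_A = (V_B/V_A)³ = (1.12326)³ = 1.41722

1.417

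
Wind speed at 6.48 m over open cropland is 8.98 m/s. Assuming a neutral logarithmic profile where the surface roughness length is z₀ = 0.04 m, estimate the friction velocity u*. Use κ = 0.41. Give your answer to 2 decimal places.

Log law: V(z) = (u*/κ) · ln(z/z₀) ⇒ u* = κ · V / ln(z/z₀)
u* = 0.41 × 8.98 / ln(6.48/0.04) = 0.41 × 8.98 / 5.0876
   = 3.6818 / 5.0876 = 0.7237 m/s

u* ≈ 0.72 m/s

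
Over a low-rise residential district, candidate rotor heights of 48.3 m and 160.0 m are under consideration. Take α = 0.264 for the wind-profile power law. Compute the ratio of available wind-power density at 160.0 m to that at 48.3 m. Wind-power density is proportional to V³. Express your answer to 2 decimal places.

2.58

Speed ratio: V_B/V_A = (z_B/z_A)^α = (160.0/48.3)^0.264 = (3.3126)^0.264 = 1.37191
Power-density ratio: P_B/P_A = (V_B/V_A)³ = (1.37191)³ = 2.58212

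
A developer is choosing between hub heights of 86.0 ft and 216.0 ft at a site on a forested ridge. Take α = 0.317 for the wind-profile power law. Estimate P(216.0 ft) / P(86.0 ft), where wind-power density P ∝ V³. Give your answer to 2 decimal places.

2.40

Speed ratio: V_B/V_A = (z_B/z_A)^α = (216.0/86.0)^0.317 = (2.5116)^0.317 = 1.33902
Power-density ratio: P_B/P_A = (V_B/V_A)³ = (1.33902)³ = 2.40081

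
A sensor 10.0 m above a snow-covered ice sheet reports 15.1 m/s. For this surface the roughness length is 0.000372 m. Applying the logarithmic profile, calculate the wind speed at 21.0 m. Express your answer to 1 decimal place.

16.2 m/s

Log law: V(z) ∝ ln(z/z₀), so V₂/V₁ = ln(z₂/z₀) / ln(z₁/z₀).
ln(21.0/0.000372) = 10.9411, ln(10.0/0.000372) = 10.1992
V₂ = 15.1 × 10.9411/10.1992 = 15.1 × 1.0727 = 16.1984 m/s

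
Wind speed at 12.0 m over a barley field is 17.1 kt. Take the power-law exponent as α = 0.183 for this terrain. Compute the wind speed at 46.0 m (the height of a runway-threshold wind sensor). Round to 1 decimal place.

21.9 kt

Power-law profile: V₂ = V₁ · (z₂/z₁)^α
V₂ = 17.1 × (46.0/12.0)^0.183 = 17.1 × (3.8333)^0.183
    = 17.1 × 1.2788 = 21.8671 kt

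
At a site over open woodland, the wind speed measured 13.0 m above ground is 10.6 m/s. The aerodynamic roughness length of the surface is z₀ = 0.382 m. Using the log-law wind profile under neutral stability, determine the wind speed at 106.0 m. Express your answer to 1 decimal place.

Log law: V(z) ∝ ln(z/z₀), so V₂/V₁ = ln(z₂/z₀) / ln(z₁/z₀).
ln(106.0/0.382) = 5.6258, ln(13.0/0.382) = 3.5273
V₂ = 10.6 × 5.6258/3.5273 = 10.6 × 1.5949 = 16.9063 m/s

16.9 m/s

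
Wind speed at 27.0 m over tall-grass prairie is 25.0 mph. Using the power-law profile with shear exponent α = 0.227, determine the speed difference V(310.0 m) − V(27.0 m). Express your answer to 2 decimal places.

18.51 mph

Power law: V₂ = V₁ · (z₂/z₁)^α = 25.0 × (11.4815)^0.227 = 43.5070 mph
ΔV = 43.5070 − 25.0 = 18.5070 mph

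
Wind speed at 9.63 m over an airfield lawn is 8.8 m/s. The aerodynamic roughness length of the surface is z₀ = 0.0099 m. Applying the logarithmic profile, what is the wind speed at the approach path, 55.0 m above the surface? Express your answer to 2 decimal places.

Log law: V(z) ∝ ln(z/z₀), so V₂/V₁ = ln(z₂/z₀) / ln(z₁/z₀).
ln(55.0/0.0099) = 8.6226, ln(9.63/0.0099) = 6.8801
V₂ = 8.8 × 8.6226/6.8801 = 8.8 × 1.2533 = 11.0287 m/s

11.03 m/s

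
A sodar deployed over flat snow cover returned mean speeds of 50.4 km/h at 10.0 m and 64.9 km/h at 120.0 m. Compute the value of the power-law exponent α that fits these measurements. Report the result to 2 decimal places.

Power law: V₂/V₁ = (z₂/z₁)^α ⇒ α = ln(V₂/V₁) / ln(z₂/z₁)
α = ln(64.9/50.4) / ln(120.0/10.0) = ln(1.2877) / ln(12.0000)
  = 0.25286 / 2.48491 = 0.10176

α ≈ 0.10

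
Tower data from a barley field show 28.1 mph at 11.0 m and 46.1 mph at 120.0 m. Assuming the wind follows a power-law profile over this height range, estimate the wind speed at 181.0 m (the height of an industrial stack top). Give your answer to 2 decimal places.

50.20 mph

First find α: α = ln(V₂/V₁)/ln(z₂/z₁) = ln(46.1/28.1)/ln(120.0/11.0) = 0.49504/2.38960 = 0.2072
Extrapolate from 120.0 m to 181.0 m: V₃ = 46.1 × (181.0/120.0)^0.2072 = 46.1 × 1.0889 = 50.1972 mph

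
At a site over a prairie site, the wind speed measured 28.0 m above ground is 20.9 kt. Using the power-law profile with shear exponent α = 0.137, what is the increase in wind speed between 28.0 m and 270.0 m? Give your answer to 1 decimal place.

Power law: V₂ = V₁ · (z₂/z₁)^α = 20.9 × (9.6429)^0.137 = 28.5090 kt
ΔV = 28.5090 − 20.9 = 7.6090 kt

7.6 kt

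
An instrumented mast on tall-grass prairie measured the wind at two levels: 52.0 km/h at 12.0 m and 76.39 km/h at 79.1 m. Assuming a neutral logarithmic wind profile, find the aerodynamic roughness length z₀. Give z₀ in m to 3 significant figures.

Log law: V(z) ∝ ln(z/z₀). With r = V₁/V₂ = 52.0/76.39 = 0.68072,
r · ln(z₂/z₀) = ln(z₁/z₀) ⇒ ln z₀ = (ln z₁ − r·ln z₂)/(1 − r)
ln z₀ = (2.48491 − 0.68072×4.37071) / 0.31928 = -1.5357
z₀ = exp(-1.5357) = 0.2153 m

z₀ ≈ 0.215 m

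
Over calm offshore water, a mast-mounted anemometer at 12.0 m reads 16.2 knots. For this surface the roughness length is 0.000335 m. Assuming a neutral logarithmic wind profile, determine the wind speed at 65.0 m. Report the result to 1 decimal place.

Log law: V(z) ∝ ln(z/z₀), so V₂/V₁ = ln(z₂/z₀) / ln(z₁/z₀).
ln(65.0/0.000335) = 12.1758, ln(12.0/0.000335) = 10.4863
V₂ = 16.2 × 12.1758/10.4863 = 16.2 × 1.1611 = 18.8100 knots

18.8 knots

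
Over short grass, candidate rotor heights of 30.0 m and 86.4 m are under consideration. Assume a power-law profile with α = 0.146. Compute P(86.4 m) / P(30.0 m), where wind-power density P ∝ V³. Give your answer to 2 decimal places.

Speed ratio: V_B/V_A = (z_B/z_A)^α = (86.4/30.0)^0.146 = (2.8800)^0.146 = 1.16700
Power-density ratio: P_B/P_A = (V_B/V_A)³ = (1.16700)³ = 1.58933

1.59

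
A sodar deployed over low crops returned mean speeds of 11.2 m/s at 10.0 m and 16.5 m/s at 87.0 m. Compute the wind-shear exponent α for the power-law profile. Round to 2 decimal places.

Power law: V₂/V₁ = (z₂/z₁)^α ⇒ α = ln(V₂/V₁) / ln(z₂/z₁)
α = ln(16.5/11.2) / ln(87.0/10.0) = ln(1.4732) / ln(8.7000)
  = 0.38745 / 2.16332 = 0.17910

α ≈ 0.18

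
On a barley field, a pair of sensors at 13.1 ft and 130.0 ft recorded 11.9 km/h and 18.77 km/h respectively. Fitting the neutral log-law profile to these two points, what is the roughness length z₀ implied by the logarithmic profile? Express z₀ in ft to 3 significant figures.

Log law: V(z) ∝ ln(z/z₀). With r = V₁/V₂ = 11.9/18.77 = 0.63399,
r · ln(z₂/z₀) = ln(z₁/z₀) ⇒ ln z₀ = (ln z₁ − r·ln z₂)/(1 − r)
ln z₀ = (2.57261 − 0.63399×4.86753) / 0.36601 = -1.4026
z₀ = exp(-1.4026) = 0.2460 ft

z₀ ≈ 0.246 ft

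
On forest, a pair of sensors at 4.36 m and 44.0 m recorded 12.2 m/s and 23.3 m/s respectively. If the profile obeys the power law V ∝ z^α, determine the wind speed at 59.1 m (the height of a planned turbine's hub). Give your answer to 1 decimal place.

25.3 m/s

First find α: α = ln(V₂/V₁)/ln(z₂/z₁) = ln(23.3/12.2)/ln(44.0/4.36) = 0.64702/2.31172 = 0.2799
Extrapolate from 44.0 m to 59.1 m: V₃ = 23.3 × (59.1/44.0)^0.2799 = 23.3 × 1.0861 = 25.3057 m/s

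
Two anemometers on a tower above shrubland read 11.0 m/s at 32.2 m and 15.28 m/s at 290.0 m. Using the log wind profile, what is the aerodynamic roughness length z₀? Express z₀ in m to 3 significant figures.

Log law: V(z) ∝ ln(z/z₀). With r = V₁/V₂ = 11.0/15.28 = 0.71990,
r · ln(z₂/z₀) = ln(z₁/z₀) ⇒ ln z₀ = (ln z₁ − r·ln z₂)/(1 − r)
ln z₀ = (3.47197 − 0.71990×5.66988) / 0.28010 = -2.1769
z₀ = exp(-2.1769) = 0.1134 m

z₀ ≈ 0.113 m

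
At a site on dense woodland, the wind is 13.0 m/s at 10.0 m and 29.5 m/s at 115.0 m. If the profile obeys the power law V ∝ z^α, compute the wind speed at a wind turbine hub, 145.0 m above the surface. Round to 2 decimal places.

31.89 m/s

First find α: α = ln(V₂/V₁)/ln(z₂/z₁) = ln(29.5/13.0)/ln(115.0/10.0) = 0.81944/2.44235 = 0.3355
Extrapolate from 115.0 m to 145.0 m: V₃ = 29.5 × (145.0/115.0)^0.3355 = 29.5 × 1.0809 = 31.8859 m/s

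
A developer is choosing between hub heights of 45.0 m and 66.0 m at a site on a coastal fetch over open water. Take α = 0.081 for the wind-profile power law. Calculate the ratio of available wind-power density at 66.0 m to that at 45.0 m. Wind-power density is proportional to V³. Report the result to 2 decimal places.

Speed ratio: V_B/V_A = (z_B/z_A)^α = (66.0/45.0)^0.081 = (1.4667)^0.081 = 1.03151
Power-density ratio: P_B/P_A = (V_B/V_A)³ = (1.03151)³ = 1.09754

1.10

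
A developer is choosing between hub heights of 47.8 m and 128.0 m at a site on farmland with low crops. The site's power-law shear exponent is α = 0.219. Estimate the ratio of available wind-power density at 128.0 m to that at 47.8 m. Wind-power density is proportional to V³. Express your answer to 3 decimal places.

1.910

Speed ratio: V_B/V_A = (z_B/z_A)^α = (128.0/47.8)^0.219 = (2.6778)^0.219 = 1.24075
Power-density ratio: P_B/P_A = (V_B/V_A)³ = (1.24075)³ = 1.91009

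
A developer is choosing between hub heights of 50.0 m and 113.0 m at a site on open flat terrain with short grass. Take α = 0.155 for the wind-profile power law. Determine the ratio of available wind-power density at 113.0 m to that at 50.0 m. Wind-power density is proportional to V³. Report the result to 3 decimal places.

Speed ratio: V_B/V_A = (z_B/z_A)^α = (113.0/50.0)^0.155 = (2.2600)^0.155 = 1.13472
Power-density ratio: P_B/P_A = (V_B/V_A)³ = (1.13472)³ = 1.46103

1.461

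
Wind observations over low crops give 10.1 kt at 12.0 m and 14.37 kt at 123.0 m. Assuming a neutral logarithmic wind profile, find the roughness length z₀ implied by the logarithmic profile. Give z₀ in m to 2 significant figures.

Log law: V(z) ∝ ln(z/z₀). With r = V₁/V₂ = 10.1/14.37 = 0.70285,
r · ln(z₂/z₀) = ln(z₁/z₀) ⇒ ln z₀ = (ln z₁ − r·ln z₂)/(1 − r)
ln z₀ = (2.48491 − 0.70285×4.81218) / 0.29715 = -3.0199
z₀ = exp(-3.0199) = 0.04881 m

z₀ ≈ 0.049 m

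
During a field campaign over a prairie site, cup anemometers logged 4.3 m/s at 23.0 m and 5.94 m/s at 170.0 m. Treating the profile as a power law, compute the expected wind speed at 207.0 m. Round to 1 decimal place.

6.1 m/s

First find α: α = ln(V₂/V₁)/ln(z₂/z₁) = ln(5.94/4.3)/ln(170.0/23.0) = 0.32309/2.00030 = 0.1615
Extrapolate from 170.0 m to 207.0 m: V₃ = 5.94 × (207.0/170.0)^0.1615 = 5.94 × 1.0323 = 6.1320 m/s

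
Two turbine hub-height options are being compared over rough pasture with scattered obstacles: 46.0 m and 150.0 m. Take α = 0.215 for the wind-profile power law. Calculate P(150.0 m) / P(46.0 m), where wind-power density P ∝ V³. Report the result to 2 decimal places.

2.14

Speed ratio: V_B/V_A = (z_B/z_A)^α = (150.0/46.0)^0.215 = (3.2609)^0.215 = 1.28934
Power-density ratio: P_B/P_A = (V_B/V_A)³ = (1.28934)³ = 2.14338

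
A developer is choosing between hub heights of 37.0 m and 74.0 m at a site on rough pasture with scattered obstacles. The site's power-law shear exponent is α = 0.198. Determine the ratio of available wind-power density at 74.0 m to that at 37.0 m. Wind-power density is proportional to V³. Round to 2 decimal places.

Speed ratio: V_B/V_A = (z_B/z_A)^α = (74.0/37.0)^0.198 = (2.0000)^0.198 = 1.14711
Power-density ratio: P_B/P_A = (V_B/V_A)³ = (1.14711)³ = 1.50943

1.51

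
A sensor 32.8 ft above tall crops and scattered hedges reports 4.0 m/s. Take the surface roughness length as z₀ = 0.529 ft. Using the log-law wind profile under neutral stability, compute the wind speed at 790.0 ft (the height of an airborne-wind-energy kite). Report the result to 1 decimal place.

Log law: V(z) ∝ ln(z/z₀), so V₂/V₁ = ln(z₂/z₀) / ln(z₁/z₀).
ln(790.0/0.529) = 7.3088, ln(32.8/0.529) = 4.1272
V₂ = 4.0 × 7.3088/4.1272 = 4.0 × 1.7709 = 7.0836 m/s

7.1 m/s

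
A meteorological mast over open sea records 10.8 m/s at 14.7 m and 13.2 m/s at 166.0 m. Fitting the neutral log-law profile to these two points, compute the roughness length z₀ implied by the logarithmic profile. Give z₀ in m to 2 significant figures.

z₀ ≈ 0.00027 m

Log law: V(z) ∝ ln(z/z₀). With r = V₁/V₂ = 10.8/13.2 = 0.81818,
r · ln(z₂/z₀) = ln(z₁/z₀) ⇒ ln z₀ = (ln z₁ − r·ln z₂)/(1 − r)
ln z₀ = (2.68785 − 0.81818×5.11199) / 0.18182 = -8.2208
z₀ = exp(-8.2208) = 0.0002690 m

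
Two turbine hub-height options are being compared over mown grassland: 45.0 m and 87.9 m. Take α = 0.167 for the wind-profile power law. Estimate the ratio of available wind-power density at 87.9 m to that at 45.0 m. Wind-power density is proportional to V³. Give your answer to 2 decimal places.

Speed ratio: V_B/V_A = (z_B/z_A)^α = (87.9/45.0)^0.167 = (1.9533)^0.167 = 1.11830
Power-density ratio: P_B/P_A = (V_B/V_A)³ = (1.11830)³ = 1.39855

1.40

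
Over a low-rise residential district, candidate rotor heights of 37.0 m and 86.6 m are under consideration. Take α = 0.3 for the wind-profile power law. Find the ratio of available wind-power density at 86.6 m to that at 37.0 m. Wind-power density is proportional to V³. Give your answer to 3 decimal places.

Speed ratio: V_B/V_A = (z_B/z_A)^α = (86.6/37.0)^0.3 = (2.3405)^0.3 = 1.29061
Power-density ratio: P_B/P_A = (V_B/V_A)³ = (1.29061)³ = 2.14973

2.150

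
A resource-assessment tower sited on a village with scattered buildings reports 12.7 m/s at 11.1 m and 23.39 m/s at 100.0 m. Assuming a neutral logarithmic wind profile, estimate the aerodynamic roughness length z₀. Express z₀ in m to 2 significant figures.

Log law: V(z) ∝ ln(z/z₀). With r = V₁/V₂ = 12.7/23.39 = 0.54297,
r · ln(z₂/z₀) = ln(z₁/z₀) ⇒ ln z₀ = (ln z₁ − r·ln z₂)/(1 − r)
ln z₀ = (2.40695 − 0.54297×4.60517) / 0.45703 = -0.2046
z₀ = exp(-0.2046) = 0.8150 m

z₀ ≈ 0.81 m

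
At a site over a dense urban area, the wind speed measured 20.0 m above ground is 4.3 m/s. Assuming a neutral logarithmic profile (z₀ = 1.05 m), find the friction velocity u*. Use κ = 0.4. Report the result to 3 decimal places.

Log law: V(z) = (u*/κ) · ln(z/z₀) ⇒ u* = κ · V / ln(z/z₀)
u* = 0.4 × 4.3 / ln(20.0/1.05) = 0.4 × 4.3 / 2.9469
   = 1.7200 / 2.9469 = 0.5837 m/s

u* ≈ 0.584 m/s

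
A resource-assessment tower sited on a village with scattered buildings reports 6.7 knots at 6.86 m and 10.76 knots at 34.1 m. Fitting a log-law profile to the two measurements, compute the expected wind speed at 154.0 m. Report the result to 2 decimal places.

Log law: V ∝ ln(z/z₀). From the pair, with r = V₁/V₂ = 0.62268,
ln z₀ = (ln z₁ − r·ln z₂)/(1 − r) = (1.9257 − 0.62268×3.5293)/0.37732 = -0.7206 → z₀ = 0.4865 m
V₃ = V₁ · ln(z₃/z₀)/ln(z₁/z₀) = 6.7 × 5.7576/2.6463 = 14.5771 knots

14.58 knots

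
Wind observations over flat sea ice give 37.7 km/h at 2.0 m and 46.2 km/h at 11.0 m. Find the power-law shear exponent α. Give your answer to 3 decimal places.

Power law: V₂/V₁ = (z₂/z₁)^α ⇒ α = ln(V₂/V₁) / ln(z₂/z₁)
α = ln(46.2/37.7) / ln(11.0/2.0) = ln(1.2255) / ln(5.5000)
  = 0.20332 / 1.70475 = 0.11927

α ≈ 0.119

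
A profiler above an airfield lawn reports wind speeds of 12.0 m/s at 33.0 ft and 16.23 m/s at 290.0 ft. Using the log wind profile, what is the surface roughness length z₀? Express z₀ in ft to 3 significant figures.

Log law: V(z) ∝ ln(z/z₀). With r = V₁/V₂ = 12.0/16.23 = 0.73937,
r · ln(z₂/z₀) = ln(z₁/z₀) ⇒ ln z₀ = (ln z₁ − r·ln z₂)/(1 − r)
ln z₀ = (3.49651 − 0.73937×5.66988) / 0.26063 = -2.6691
z₀ = exp(-2.6691) = 0.06932 ft

z₀ ≈ 0.0693 ft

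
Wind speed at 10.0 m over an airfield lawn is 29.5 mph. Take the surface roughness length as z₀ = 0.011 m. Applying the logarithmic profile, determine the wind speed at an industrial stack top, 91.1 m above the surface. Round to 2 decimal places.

Log law: V(z) ∝ ln(z/z₀), so V₂/V₁ = ln(z₂/z₀) / ln(z₁/z₀).
ln(91.1/0.011) = 9.0218, ln(10.0/0.011) = 6.8124
V₂ = 29.5 × 9.0218/6.8124 = 29.5 × 1.3243 = 39.0673 mph

39.07 mph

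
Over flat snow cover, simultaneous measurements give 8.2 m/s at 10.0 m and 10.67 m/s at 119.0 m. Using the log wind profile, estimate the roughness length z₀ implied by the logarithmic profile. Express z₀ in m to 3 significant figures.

z₀ ≈ 0.00269 m

Log law: V(z) ∝ ln(z/z₀). With r = V₁/V₂ = 8.2/10.67 = 0.76851,
r · ln(z₂/z₀) = ln(z₁/z₀) ⇒ ln z₀ = (ln z₁ − r·ln z₂)/(1 − r)
ln z₀ = (2.30259 − 0.76851×4.77912) / 0.23149 = -5.9191
z₀ = exp(-5.9191) = 0.002688 m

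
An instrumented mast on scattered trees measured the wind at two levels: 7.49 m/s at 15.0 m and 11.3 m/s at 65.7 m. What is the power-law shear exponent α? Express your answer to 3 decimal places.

Power law: V₂/V₁ = (z₂/z₁)^α ⇒ α = ln(V₂/V₁) / ln(z₂/z₁)
α = ln(11.3/7.49) / ln(65.7/15.0) = ln(1.5087) / ln(4.3800)
  = 0.41123 / 1.47705 = 0.27842

α ≈ 0.278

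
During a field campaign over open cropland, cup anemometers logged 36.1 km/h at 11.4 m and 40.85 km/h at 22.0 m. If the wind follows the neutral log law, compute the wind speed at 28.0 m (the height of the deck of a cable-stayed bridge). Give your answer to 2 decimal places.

42.59 km/h

Log law: V ∝ ln(z/z₀). From the pair, with r = V₁/V₂ = 0.88372,
ln z₀ = (ln z₁ − r·ln z₂)/(1 − r) = (2.4336 − 0.88372×3.0910)/0.11628 = -2.5628 → z₀ = 0.07708 m
V₃ = V₁ · ln(z₃/z₀)/ln(z₁/z₀) = 36.1 × 5.8951/4.9965 = 42.5924 km/h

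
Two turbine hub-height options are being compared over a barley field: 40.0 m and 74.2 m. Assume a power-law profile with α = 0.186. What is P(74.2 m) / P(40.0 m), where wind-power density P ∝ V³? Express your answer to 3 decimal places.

1.412

Speed ratio: V_B/V_A = (z_B/z_A)^α = (74.2/40.0)^0.186 = (1.8550)^0.186 = 1.12179
Power-density ratio: P_B/P_A = (V_B/V_A)³ = (1.12179)³ = 1.41168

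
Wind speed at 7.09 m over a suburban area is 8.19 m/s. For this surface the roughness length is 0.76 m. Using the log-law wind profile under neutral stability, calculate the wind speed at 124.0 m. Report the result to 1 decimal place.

Log law: V(z) ∝ ln(z/z₀), so V₂/V₁ = ln(z₂/z₀) / ln(z₁/z₀).
ln(124.0/0.76) = 5.0947, ln(7.09/0.76) = 2.2331
V₂ = 8.19 × 5.0947/2.2331 = 8.19 × 2.2814 = 18.6849 m/s

18.7 m/s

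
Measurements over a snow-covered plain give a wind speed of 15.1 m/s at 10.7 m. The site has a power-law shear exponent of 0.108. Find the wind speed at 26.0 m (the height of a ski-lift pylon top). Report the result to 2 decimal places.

Power-law profile: V₂ = V₁ · (z₂/z₁)^α
V₂ = 15.1 × (26.0/10.7)^0.108 = 15.1 × (2.4299)^0.108
    = 15.1 × 1.1006 = 16.6196 m/s

16.62 m/s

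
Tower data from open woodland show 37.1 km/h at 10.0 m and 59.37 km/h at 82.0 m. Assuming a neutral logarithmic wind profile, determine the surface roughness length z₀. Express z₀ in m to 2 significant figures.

Log law: V(z) ∝ ln(z/z₀). With r = V₁/V₂ = 37.1/59.37 = 0.62489,
r · ln(z₂/z₀) = ln(z₁/z₀) ⇒ ln z₀ = (ln z₁ − r·ln z₂)/(1 − r)
ln z₀ = (2.30259 − 0.62489×4.40672) / 0.37511 = -1.2027
z₀ = exp(-1.2027) = 0.3004 m

z₀ ≈ 0.30 m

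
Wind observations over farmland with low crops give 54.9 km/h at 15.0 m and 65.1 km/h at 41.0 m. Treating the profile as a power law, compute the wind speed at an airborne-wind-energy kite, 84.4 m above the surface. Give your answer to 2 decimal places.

First find α: α = ln(V₂/V₁)/ln(z₂/z₁) = ln(65.1/54.9)/ln(41.0/15.0) = 0.17041/1.00552 = 0.1695
Extrapolate from 41.0 m to 84.4 m: V₃ = 65.1 × (84.4/41.0)^0.1695 = 65.1 × 1.1302 = 73.5735 km/h

73.57 km/h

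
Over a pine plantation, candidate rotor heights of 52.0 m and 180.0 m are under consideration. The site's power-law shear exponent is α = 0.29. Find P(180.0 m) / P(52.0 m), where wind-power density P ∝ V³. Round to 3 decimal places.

Speed ratio: V_B/V_A = (z_B/z_A)^α = (180.0/52.0)^0.29 = (3.4615)^0.29 = 1.43347
Power-density ratio: P_B/P_A = (V_B/V_A)³ = (1.43347)³ = 2.94553

2.946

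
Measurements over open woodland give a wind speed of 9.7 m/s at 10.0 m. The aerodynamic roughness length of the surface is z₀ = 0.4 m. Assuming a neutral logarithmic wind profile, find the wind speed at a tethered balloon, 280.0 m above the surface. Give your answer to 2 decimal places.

Log law: V(z) ∝ ln(z/z₀), so V₂/V₁ = ln(z₂/z₀) / ln(z₁/z₀).
ln(280.0/0.4) = 6.5511, ln(10.0/0.4) = 3.2189
V₂ = 9.7 × 6.5511/3.2189 = 9.7 × 2.0352 = 19.7415 m/s

19.74 m/s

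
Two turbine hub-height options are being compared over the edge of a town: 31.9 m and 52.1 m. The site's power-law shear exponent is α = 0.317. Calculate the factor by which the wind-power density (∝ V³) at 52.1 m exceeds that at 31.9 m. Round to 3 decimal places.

Speed ratio: V_B/V_A = (z_B/z_A)^α = (52.1/31.9)^0.317 = (1.6332)^0.317 = 1.16825
Power-density ratio: P_B/P_A = (V_B/V_A)³ = (1.16825)³ = 1.59444

1.594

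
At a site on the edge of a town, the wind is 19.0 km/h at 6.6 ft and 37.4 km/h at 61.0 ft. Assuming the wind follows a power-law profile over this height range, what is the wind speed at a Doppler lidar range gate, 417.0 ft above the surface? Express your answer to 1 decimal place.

First find α: α = ln(V₂/V₁)/ln(z₂/z₁) = ln(37.4/19.0)/ln(61.0/6.6) = 0.67723/2.22380 = 0.3045
Extrapolate from 61.0 ft to 417.0 ft: V₃ = 37.4 × (417.0/61.0)^0.3045 = 37.4 × 1.7957 = 67.1586 km/h

67.2 km/h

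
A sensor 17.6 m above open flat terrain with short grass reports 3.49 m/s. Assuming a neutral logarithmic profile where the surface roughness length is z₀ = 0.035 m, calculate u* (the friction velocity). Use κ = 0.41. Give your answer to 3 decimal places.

Log law: V(z) = (u*/κ) · ln(z/z₀) ⇒ u* = κ · V / ln(z/z₀)
u* = 0.41 × 3.49 / ln(17.6/0.035) = 0.41 × 3.49 / 6.2203
   = 1.4309 / 6.2203 = 0.2300 m/s

u* ≈ 0.230 m/s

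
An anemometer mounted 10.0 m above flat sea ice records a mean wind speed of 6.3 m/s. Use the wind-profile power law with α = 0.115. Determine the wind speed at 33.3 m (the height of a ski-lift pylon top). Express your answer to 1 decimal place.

7.2 m/s

Power-law profile: V₂ = V₁ · (z₂/z₁)^α
V₂ = 6.3 × (33.3/10.0)^0.115 = 6.3 × (3.3300)^0.115
    = 6.3 × 1.1484 = 7.2347 m/s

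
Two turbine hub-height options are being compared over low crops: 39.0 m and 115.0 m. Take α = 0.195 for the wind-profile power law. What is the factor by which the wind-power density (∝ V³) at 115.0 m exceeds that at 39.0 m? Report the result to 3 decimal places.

1.883

Speed ratio: V_B/V_A = (z_B/z_A)^α = (115.0/39.0)^0.195 = (2.9487)^0.195 = 1.23475
Power-density ratio: P_B/P_A = (V_B/V_A)³ = (1.23475)³ = 1.88250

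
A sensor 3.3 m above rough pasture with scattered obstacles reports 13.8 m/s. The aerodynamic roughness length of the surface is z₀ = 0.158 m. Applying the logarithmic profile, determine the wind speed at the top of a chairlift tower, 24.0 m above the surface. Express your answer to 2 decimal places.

22.81 m/s

Log law: V(z) ∝ ln(z/z₀), so V₂/V₁ = ln(z₂/z₀) / ln(z₁/z₀).
ln(24.0/0.158) = 5.0232, ln(3.3/0.158) = 3.0391
V₂ = 13.8 × 5.0232/3.0391 = 13.8 × 1.6529 = 22.8096 m/s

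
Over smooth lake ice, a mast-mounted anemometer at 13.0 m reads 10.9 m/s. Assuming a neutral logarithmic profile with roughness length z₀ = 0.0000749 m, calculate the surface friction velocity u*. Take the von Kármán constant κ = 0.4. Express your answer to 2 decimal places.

Log law: V(z) = (u*/κ) · ln(z/z₀) ⇒ u* = κ · V / ln(z/z₀)
u* = 0.4 × 10.9 / ln(13.0/0.0000749) = 0.4 × 10.9 / 12.0643
   = 4.3600 / 12.0643 = 0.3614 m/s

u* ≈ 0.36 m/s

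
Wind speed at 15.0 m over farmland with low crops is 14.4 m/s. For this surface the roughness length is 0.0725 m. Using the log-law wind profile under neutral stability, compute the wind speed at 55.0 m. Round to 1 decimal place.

17.9 m/s

Log law: V(z) ∝ ln(z/z₀), so V₂/V₁ = ln(z₂/z₀) / ln(z₁/z₀).
ln(55.0/0.0725) = 6.6315, ln(15.0/0.0725) = 5.3322
V₂ = 14.4 × 6.6315/5.3322 = 14.4 × 1.2437 = 17.9088 m/s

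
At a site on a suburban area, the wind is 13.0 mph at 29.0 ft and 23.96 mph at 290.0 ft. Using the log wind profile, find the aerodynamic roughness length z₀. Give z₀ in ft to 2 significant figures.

z₀ ≈ 1.9 ft

Log law: V(z) ∝ ln(z/z₀). With r = V₁/V₂ = 13.0/23.96 = 0.54257,
r · ln(z₂/z₀) = ln(z₁/z₀) ⇒ ln z₀ = (ln z₁ − r·ln z₂)/(1 − r)
ln z₀ = (3.36730 − 0.54257×5.66988) / 0.45743 = 0.6361
z₀ = exp(0.6361) = 1.889 ft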